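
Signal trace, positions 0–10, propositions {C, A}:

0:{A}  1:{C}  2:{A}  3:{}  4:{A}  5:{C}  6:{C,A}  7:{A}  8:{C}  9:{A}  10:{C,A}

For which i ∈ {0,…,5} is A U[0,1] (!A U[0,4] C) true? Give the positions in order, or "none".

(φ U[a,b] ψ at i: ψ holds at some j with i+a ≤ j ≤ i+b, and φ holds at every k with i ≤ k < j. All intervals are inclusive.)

0, 1, 4, 5

Evaluate at each i in [0,5]:
  i=0: ✓ (rhs at j=1; lhs holds on [0,0])
  i=1: ✓ (rhs at j=1)
  i=2: ✗ (no rhs in [2,3])
  i=3: ✗ (no rhs in [3,4])
  i=4: ✓ (rhs at j=5; lhs holds on [4,4])
  i=5: ✓ (rhs at j=5)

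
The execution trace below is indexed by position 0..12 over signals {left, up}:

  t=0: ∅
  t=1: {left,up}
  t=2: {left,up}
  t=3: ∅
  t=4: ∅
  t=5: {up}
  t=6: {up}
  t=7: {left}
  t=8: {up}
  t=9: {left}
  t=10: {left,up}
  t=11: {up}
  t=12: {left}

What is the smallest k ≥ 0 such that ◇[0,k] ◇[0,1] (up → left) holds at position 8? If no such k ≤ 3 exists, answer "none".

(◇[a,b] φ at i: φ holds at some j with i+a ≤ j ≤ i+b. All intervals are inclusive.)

Scan j = 8,9,… for ◇[0,1] (up → left):
  j=8: holds
First hit at j=8, so smallest k = 8-8 = 0.

0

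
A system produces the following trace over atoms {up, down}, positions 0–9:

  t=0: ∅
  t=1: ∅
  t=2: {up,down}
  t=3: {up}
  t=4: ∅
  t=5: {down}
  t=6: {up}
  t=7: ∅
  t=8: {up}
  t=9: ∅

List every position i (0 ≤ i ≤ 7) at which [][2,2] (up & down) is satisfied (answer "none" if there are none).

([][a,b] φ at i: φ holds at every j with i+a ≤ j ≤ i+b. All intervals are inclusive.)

0

Evaluate at each i in [0,7]:
  i=0: ✓ (all of [2,2])
  i=1: ✗ (fails at j=3)
  i=2: ✗ (fails at j=4)
  i=3: ✗ (fails at j=5)
  i=4: ✗ (fails at j=6)
  i=5: ✗ (fails at j=7)
  i=6: ✗ (fails at j=8)
  i=7: ✗ (fails at j=9)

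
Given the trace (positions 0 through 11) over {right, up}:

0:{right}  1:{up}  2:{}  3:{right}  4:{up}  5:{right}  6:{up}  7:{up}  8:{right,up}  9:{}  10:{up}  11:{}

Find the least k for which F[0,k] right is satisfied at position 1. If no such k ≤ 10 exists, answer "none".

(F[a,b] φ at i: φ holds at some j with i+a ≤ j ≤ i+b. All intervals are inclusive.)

Scan j = 1,2,… for right:
  j=1: fails
  j=2: fails
  j=3: holds
First hit at j=3, so smallest k = 3-1 = 2.

2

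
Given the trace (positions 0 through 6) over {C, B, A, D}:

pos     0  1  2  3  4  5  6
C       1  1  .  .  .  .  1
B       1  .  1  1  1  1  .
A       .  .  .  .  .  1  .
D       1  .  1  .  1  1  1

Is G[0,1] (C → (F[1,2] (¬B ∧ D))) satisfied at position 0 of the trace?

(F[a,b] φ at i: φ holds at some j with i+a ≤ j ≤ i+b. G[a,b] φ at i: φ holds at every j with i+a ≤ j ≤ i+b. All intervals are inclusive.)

Check (C → (F[1,2] (¬B ∧ D))) at every j in [0,1]:
  j=0: antecedent true; consequent fails (none in [1,2]) → ✗
  j=1: antecedent true; consequent fails (none in [2,3]) → ✗
Fails at j=0 → formula fails.

No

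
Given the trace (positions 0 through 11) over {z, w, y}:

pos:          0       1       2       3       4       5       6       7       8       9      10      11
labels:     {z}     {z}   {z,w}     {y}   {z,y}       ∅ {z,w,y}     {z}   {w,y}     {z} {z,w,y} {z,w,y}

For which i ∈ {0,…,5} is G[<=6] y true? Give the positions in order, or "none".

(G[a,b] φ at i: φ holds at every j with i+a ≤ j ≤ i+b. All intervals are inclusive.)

none

Evaluate at each i in [0,5]:
  i=0: ✗ (fails at j=0)
  i=1: ✗ (fails at j=1)
  i=2: ✗ (fails at j=2)
  i=3: ✗ (fails at j=5)
  i=4: ✗ (fails at j=5)
  i=5: ✗ (fails at j=5)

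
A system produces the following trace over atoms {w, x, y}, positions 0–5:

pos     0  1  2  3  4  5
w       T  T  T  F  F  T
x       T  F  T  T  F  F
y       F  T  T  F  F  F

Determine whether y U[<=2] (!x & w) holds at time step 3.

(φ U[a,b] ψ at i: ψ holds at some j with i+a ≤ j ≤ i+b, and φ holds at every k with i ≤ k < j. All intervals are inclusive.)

Need some j in [3,5] with (!x & w), and y at every k in [3,j-1].
  j=3: (!x & w) false.
  j=4: (!x & w) false.
  j=5: (!x & w) holds, but y fails at k=3 → not this j.
No j in the window works → until fails.

False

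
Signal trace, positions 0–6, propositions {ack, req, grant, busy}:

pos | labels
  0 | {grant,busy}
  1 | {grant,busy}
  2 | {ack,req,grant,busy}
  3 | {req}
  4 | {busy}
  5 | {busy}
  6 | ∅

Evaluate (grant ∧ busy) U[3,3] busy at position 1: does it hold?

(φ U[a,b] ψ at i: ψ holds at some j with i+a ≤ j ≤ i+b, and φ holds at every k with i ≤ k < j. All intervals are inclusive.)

False

Need some j in [4,4] with busy, and (grant ∧ busy) at every k in [1,j-1].
  j=4: busy holds, but (grant ∧ busy) fails at k=3 → not this j.
No j in the window works → until fails.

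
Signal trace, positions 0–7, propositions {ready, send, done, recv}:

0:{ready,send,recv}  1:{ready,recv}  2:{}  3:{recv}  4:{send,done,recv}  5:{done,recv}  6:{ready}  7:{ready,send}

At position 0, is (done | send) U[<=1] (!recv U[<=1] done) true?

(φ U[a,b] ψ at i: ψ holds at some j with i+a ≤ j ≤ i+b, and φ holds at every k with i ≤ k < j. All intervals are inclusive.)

Need some j in [0,1] with (!recv U[<=1] done), and (done | send) at every k in [0,j-1].
  j=0: (!recv U[<=1] done) — fails.
  j=1: (!recv U[<=1] done) — fails.
No j in the window works → until fails.

False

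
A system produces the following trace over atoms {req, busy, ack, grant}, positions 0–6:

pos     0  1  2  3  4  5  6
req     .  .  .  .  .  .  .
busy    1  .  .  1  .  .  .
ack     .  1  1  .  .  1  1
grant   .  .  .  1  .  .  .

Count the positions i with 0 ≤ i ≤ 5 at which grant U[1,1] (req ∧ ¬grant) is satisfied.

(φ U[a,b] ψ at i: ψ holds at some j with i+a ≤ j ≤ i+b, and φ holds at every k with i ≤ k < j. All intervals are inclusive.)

Evaluate at each i in [0,5]:
  i=0: ✗ (no rhs in [1,1])
  i=1: ✗ (no rhs in [2,2])
  i=2: ✗ (no rhs in [3,3])
  i=3: ✗ (no rhs in [4,4])
  i=4: ✗ (no rhs in [5,5])
  i=5: ✗ (no rhs in [6,6])
Positions where it holds: {} → 0.

0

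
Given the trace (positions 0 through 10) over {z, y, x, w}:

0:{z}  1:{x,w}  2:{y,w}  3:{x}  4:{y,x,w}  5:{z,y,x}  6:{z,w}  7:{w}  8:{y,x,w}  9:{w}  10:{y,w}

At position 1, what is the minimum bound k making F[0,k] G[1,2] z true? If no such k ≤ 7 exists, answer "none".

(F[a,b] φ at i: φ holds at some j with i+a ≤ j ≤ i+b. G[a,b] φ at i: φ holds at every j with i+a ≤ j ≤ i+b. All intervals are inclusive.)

3

Scan j = 1,2,… for G[1,2] z:
  j=1: fails
  j=2: fails
  j=3: fails
  j=4: holds
First hit at j=4, so smallest k = 4-1 = 3.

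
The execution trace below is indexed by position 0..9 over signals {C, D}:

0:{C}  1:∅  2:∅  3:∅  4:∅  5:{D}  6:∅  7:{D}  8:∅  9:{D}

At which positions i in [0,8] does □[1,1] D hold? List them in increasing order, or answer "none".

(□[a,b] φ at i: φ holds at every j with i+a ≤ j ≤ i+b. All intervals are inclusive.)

Evaluate at each i in [0,8]:
  i=0: ✗ (fails at j=1)
  i=1: ✗ (fails at j=2)
  i=2: ✗ (fails at j=3)
  i=3: ✗ (fails at j=4)
  i=4: ✓ (all of [5,5])
  i=5: ✗ (fails at j=6)
  i=6: ✓ (all of [7,7])
  i=7: ✗ (fails at j=8)
  i=8: ✓ (all of [9,9])

4, 6, 8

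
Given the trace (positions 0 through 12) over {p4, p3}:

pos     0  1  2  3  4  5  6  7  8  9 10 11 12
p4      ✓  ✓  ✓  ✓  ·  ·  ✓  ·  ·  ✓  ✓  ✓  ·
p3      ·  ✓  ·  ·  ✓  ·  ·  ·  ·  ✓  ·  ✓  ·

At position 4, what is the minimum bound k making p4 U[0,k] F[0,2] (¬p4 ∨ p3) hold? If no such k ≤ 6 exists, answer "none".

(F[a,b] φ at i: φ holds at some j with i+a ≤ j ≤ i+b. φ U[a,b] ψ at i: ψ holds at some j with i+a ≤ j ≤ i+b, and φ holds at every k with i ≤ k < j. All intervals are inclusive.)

0

Need earliest j ≥ 4 with F[0,2] (¬p4 ∨ p3), and p4 at every k in [4,j-1].
  j=4: rhs holds (empty prefix). k = 0.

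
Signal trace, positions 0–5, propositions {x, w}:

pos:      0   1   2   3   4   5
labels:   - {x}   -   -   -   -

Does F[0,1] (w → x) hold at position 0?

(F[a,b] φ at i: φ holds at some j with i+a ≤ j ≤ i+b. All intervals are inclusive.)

True

Check (w → x) at each j in [0,1]:
  j=0: true
  j=1: true
Found at j=0 → formula holds.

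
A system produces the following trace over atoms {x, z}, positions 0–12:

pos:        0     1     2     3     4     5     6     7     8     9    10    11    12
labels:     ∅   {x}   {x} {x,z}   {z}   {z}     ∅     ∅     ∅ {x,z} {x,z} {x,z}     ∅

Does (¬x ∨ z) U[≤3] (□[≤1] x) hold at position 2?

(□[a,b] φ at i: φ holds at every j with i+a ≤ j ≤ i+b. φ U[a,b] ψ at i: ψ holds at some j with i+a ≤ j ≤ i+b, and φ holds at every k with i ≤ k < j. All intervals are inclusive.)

Need some j in [2,5] with □[≤1] x, and (¬x ∨ z) at every k in [2,j-1].
  j=2: □[≤1] x holds; no prefix to check → satisfied.

Holds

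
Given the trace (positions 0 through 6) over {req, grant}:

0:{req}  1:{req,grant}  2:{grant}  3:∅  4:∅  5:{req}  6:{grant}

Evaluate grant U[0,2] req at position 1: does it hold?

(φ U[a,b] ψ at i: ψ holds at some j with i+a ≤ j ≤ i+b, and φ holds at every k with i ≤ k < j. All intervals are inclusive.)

Need some j in [1,3] with req, and grant at every k in [1,j-1].
  j=1: req holds; no prefix to check → satisfied.

Holds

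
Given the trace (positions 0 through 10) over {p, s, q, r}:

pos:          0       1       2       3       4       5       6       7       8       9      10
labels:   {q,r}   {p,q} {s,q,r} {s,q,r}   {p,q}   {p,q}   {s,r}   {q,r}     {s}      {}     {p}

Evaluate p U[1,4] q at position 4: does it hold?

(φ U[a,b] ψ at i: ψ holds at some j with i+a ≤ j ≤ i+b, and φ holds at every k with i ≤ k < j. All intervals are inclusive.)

True

Need some j in [5,8] with q, and p at every k in [4,j-1].
  j=5: q holds; p holds at every k in [4,4] → satisfied.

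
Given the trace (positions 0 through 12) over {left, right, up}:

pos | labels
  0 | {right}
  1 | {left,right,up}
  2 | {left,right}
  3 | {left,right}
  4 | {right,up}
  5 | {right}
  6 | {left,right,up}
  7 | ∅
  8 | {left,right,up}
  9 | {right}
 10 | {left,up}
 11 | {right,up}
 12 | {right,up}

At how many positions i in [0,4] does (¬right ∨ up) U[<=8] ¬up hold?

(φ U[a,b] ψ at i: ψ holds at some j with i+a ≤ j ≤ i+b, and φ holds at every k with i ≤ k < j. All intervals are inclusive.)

5

Evaluate at each i in [0,4]:
  i=0: ✓ (rhs at j=0)
  i=1: ✓ (rhs at j=2; lhs holds on [1,1])
  i=2: ✓ (rhs at j=2)
  i=3: ✓ (rhs at j=3)
  i=4: ✓ (rhs at j=5; lhs holds on [4,4])
Positions where it holds: {0, 1, 2, 3, 4} → 5.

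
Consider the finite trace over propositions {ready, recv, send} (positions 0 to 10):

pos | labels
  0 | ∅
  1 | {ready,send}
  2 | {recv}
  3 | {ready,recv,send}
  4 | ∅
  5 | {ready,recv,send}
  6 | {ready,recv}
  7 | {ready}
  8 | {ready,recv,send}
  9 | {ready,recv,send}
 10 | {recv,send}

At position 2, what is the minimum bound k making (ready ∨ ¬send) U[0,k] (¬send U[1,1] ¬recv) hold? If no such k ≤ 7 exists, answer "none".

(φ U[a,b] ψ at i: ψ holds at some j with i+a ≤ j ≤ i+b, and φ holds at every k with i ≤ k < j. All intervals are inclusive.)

4

Need earliest j ≥ 2 with (¬send U[1,1] ¬recv), and (ready ∨ ¬send) at every k in [2,j-1].
  j=2: rhs fails.
  j=3: rhs fails.
  j=4: rhs fails.
  j=5: rhs fails.
  j=6: rhs holds; lhs holds on [2,5]. k = 4.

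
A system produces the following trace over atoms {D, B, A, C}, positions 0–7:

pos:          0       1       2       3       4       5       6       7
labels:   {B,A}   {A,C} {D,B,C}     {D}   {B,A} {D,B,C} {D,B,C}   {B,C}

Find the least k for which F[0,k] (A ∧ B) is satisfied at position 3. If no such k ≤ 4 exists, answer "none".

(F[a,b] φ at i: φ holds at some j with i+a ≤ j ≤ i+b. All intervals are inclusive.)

1

Scan j = 3,4,… for (A ∧ B):
  j=3: fails
  j=4: holds
First hit at j=4, so smallest k = 4-3 = 1.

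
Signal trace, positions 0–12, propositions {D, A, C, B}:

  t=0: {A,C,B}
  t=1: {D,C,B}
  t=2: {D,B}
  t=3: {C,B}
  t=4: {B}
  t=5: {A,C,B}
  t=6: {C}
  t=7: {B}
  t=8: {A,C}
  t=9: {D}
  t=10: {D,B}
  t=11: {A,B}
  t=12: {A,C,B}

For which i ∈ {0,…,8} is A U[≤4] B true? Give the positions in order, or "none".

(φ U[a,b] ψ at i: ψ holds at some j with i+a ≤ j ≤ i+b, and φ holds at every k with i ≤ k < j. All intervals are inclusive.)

0, 1, 2, 3, 4, 5, 7

Evaluate at each i in [0,8]:
  i=0: ✓ (rhs at j=0)
  i=1: ✓ (rhs at j=1)
  i=2: ✓ (rhs at j=2)
  i=3: ✓ (rhs at j=3)
  i=4: ✓ (rhs at j=4)
  i=5: ✓ (rhs at j=5)
  i=6: ✗ (lhs fails at k=6 before rhs at j=7)
  i=7: ✓ (rhs at j=7)
  i=8: ✗ (lhs fails at k=9 before rhs at j=10)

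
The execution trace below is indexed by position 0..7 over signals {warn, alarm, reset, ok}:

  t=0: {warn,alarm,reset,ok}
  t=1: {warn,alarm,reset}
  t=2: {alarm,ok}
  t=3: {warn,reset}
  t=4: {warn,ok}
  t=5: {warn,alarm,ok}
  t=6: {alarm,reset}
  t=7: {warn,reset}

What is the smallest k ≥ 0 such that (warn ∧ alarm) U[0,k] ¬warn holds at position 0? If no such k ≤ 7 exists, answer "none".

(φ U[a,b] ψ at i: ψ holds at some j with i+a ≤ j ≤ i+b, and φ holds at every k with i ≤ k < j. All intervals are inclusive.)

Need earliest j ≥ 0 with ¬warn, and (warn ∧ alarm) at every k in [0,j-1].
  j=0: rhs fails.
  j=1: rhs fails.
  j=2: rhs holds; lhs holds on [0,1]. k = 2.

2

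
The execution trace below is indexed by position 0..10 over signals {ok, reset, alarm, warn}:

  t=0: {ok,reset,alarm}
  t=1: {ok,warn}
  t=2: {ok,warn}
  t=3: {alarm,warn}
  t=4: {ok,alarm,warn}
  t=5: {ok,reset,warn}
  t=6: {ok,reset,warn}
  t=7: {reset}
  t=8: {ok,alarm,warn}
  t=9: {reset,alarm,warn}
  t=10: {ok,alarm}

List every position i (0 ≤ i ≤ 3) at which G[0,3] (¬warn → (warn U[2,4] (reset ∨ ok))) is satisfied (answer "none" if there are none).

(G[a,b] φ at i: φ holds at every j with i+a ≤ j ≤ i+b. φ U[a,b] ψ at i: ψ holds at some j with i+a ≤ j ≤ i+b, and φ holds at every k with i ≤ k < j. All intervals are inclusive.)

1, 2, 3

Evaluate at each i in [0,3]:
  i=0: ✗ (fails at j=0)
  i=1: ✓ (all of [1,4])
  i=2: ✓ (all of [2,5])
  i=3: ✓ (all of [3,6])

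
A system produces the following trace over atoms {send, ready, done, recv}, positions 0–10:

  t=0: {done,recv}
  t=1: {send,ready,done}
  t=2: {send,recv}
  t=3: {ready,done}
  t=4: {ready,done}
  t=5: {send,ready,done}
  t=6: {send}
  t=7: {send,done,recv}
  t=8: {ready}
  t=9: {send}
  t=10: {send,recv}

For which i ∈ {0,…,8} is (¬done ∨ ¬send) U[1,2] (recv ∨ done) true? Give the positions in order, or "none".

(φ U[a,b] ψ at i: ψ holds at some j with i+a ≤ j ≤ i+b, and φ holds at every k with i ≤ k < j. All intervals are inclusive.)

0, 2, 3, 4, 6, 8

Evaluate at each i in [0,8]:
  i=0: ✓ (rhs at j=1; lhs holds on [0,0])
  i=1: ✗ (lhs fails at k=1 before rhs at j=2)
  i=2: ✓ (rhs at j=3; lhs holds on [2,2])
  i=3: ✓ (rhs at j=4; lhs holds on [3,3])
  i=4: ✓ (rhs at j=5; lhs holds on [4,4])
  i=5: ✗ (lhs fails at k=5 before rhs at j=7)
  i=6: ✓ (rhs at j=7; lhs holds on [6,6])
  i=7: ✗ (no rhs in [8,9])
  i=8: ✓ (rhs at j=10; lhs holds on [8,9])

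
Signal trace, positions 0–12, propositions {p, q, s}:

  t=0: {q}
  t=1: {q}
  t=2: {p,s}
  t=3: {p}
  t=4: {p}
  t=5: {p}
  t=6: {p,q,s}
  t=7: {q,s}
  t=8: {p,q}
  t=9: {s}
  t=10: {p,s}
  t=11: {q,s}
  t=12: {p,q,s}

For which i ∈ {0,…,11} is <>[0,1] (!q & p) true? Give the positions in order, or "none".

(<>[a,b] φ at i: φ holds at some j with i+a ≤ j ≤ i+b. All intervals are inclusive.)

Evaluate at each i in [0,11]:
  i=0: ✗ (none in [0,1])
  i=1: ✓ (witness j=2)
  i=2: ✓ (witness j=2)
  i=3: ✓ (witness j=3)
  i=4: ✓ (witness j=4)
  i=5: ✓ (witness j=5)
  i=6: ✗ (none in [6,7])
  i=7: ✗ (none in [7,8])
  i=8: ✗ (none in [8,9])
  i=9: ✓ (witness j=10)
  i=10: ✓ (witness j=10)
  i=11: ✗ (none in [11,12])

1, 2, 3, 4, 5, 9, 10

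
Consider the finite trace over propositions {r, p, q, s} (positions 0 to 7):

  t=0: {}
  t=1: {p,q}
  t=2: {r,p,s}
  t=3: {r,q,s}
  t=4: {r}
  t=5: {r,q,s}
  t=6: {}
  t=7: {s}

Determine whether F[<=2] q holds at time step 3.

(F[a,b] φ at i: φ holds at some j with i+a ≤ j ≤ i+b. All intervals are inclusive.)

Check q at each j in [3,5]:
  j=3: true
  j=4: false
  j=5: true
Found at j=3 → formula holds.

Yes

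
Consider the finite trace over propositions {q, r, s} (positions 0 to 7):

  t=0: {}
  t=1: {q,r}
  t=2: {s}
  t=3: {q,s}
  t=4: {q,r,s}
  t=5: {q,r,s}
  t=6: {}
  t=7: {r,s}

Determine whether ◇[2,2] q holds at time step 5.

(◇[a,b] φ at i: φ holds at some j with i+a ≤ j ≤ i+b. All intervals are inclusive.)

No

Check q at each j in [7,7]:
  j=7: false
No position in the window satisfies it → formula fails.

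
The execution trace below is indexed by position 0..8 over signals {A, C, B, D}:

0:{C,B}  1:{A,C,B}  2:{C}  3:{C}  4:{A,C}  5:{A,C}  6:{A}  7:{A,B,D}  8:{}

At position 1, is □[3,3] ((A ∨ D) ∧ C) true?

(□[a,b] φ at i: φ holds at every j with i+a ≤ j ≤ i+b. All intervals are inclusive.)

Yes

Check ((A ∨ D) ∧ C) at every j in [4,4]:
  j=4: true
All positions satisfy it → formula holds.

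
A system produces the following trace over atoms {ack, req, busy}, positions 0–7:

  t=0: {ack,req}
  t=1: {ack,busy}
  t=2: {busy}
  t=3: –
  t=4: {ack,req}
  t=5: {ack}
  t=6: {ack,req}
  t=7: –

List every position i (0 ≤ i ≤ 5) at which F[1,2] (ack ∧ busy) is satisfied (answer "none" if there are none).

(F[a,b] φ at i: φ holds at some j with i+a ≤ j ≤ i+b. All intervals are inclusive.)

0

Evaluate at each i in [0,5]:
  i=0: ✓ (witness j=1)
  i=1: ✗ (none in [2,3])
  i=2: ✗ (none in [3,4])
  i=3: ✗ (none in [4,5])
  i=4: ✗ (none in [5,6])
  i=5: ✗ (none in [6,7])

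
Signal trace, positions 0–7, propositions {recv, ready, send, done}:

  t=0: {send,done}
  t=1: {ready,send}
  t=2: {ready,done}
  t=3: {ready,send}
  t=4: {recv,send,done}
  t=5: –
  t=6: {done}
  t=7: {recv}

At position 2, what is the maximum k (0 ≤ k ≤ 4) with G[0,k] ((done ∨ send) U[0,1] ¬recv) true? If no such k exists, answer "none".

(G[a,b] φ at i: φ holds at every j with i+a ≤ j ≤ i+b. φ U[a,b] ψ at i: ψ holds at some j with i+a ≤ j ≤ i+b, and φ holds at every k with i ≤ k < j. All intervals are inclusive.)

((done ∨ send) U[0,1] ¬recv) must hold from j=2 onward; find where it first fails.
  j=2: holds
  j=3: holds
  j=4: holds
  j=5: holds
  j=6: holds
Holds through j=6; largest k = 4.

4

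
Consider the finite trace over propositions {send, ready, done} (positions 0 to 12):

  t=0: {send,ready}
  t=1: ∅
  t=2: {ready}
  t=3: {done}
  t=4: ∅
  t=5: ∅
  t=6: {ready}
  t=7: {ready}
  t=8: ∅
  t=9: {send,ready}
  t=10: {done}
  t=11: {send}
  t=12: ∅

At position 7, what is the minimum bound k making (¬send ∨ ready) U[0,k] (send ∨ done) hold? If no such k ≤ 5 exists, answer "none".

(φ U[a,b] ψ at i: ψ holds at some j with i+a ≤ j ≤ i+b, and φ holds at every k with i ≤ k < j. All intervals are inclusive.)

2

Need earliest j ≥ 7 with (send ∨ done), and (¬send ∨ ready) at every k in [7,j-1].
  j=7: rhs fails.
  j=8: rhs fails.
  j=9: rhs holds; lhs holds on [7,8]. k = 2.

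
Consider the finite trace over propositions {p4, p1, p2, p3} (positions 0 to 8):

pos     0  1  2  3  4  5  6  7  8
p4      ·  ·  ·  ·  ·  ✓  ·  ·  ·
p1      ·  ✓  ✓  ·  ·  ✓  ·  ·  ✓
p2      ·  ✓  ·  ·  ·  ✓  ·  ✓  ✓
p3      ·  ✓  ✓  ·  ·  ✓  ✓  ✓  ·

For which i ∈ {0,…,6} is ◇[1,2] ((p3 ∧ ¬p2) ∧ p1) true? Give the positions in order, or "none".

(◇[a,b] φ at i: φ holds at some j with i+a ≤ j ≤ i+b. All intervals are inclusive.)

0, 1

Evaluate at each i in [0,6]:
  i=0: ✓ (witness j=2)
  i=1: ✓ (witness j=2)
  i=2: ✗ (none in [3,4])
  i=3: ✗ (none in [4,5])
  i=4: ✗ (none in [5,6])
  i=5: ✗ (none in [6,7])
  i=6: ✗ (none in [7,8])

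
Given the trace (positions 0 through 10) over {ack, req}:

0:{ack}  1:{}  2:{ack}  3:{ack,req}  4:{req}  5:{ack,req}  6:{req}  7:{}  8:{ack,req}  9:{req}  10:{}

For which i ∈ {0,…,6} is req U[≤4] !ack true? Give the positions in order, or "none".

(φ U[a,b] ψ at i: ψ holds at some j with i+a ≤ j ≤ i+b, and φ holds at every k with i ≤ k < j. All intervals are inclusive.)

1, 3, 4, 5, 6

Evaluate at each i in [0,6]:
  i=0: ✗ (lhs fails at k=0 before rhs at j=1)
  i=1: ✓ (rhs at j=1)
  i=2: ✗ (lhs fails at k=2 before rhs at j=4)
  i=3: ✓ (rhs at j=4; lhs holds on [3,3])
  i=4: ✓ (rhs at j=4)
  i=5: ✓ (rhs at j=6; lhs holds on [5,5])
  i=6: ✓ (rhs at j=6)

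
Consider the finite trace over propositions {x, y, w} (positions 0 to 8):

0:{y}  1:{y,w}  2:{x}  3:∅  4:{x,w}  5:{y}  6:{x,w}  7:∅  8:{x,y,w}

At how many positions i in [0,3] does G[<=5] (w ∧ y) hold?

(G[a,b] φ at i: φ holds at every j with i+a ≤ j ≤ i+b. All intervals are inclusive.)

0

Evaluate at each i in [0,3]:
  i=0: ✗ (fails at j=0)
  i=1: ✗ (fails at j=2)
  i=2: ✗ (fails at j=2)
  i=3: ✗ (fails at j=3)
Positions where it holds: {} → 0.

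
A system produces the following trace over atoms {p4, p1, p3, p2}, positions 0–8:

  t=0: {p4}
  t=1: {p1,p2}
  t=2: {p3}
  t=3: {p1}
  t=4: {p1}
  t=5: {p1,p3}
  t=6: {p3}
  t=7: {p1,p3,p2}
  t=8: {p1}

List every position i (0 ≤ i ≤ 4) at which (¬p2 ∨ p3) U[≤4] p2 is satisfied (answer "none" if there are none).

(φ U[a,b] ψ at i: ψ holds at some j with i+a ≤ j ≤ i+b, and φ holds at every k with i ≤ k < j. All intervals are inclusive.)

Evaluate at each i in [0,4]:
  i=0: ✓ (rhs at j=1; lhs holds on [0,0])
  i=1: ✓ (rhs at j=1)
  i=2: ✗ (no rhs in [2,6])
  i=3: ✓ (rhs at j=7; lhs holds on [3,6])
  i=4: ✓ (rhs at j=7; lhs holds on [4,6])

0, 1, 3, 4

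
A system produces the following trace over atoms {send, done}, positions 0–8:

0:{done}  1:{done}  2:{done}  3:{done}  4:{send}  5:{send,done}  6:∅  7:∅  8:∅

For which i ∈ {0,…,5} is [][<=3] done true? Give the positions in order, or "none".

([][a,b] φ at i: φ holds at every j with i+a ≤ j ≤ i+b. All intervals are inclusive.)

Evaluate at each i in [0,5]:
  i=0: ✓ (all of [0,3])
  i=1: ✗ (fails at j=4)
  i=2: ✗ (fails at j=4)
  i=3: ✗ (fails at j=4)
  i=4: ✗ (fails at j=4)
  i=5: ✗ (fails at j=6)

0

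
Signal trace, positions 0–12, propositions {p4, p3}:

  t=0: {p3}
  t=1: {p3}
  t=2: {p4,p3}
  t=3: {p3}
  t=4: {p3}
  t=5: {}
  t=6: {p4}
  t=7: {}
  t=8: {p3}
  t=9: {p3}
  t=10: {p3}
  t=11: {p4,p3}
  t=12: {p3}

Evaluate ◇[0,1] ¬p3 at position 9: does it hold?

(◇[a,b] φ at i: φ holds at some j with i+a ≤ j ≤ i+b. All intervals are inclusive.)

Check ¬p3 at each j in [9,10]:
  j=9: false
  j=10: false
No position in the window satisfies it → formula fails.

Does not hold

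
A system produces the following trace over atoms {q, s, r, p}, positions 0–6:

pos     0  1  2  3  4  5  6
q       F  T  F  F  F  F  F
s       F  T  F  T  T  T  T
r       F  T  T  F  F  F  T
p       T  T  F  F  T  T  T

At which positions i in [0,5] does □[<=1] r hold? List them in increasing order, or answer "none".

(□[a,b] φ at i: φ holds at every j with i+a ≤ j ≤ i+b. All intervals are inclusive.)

1

Evaluate at each i in [0,5]:
  i=0: ✗ (fails at j=0)
  i=1: ✓ (all of [1,2])
  i=2: ✗ (fails at j=3)
  i=3: ✗ (fails at j=3)
  i=4: ✗ (fails at j=4)
  i=5: ✗ (fails at j=5)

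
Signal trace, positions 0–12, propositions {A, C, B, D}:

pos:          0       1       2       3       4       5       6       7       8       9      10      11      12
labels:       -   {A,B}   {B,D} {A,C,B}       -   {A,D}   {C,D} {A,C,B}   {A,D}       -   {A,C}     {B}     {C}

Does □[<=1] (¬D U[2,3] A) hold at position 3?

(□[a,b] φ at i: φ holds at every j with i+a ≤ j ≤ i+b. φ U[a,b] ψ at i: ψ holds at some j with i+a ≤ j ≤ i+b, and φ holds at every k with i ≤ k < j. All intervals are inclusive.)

False

Check (¬D U[2,3] A) at every j in [3,4]:
  j=3: holds
  j=4: fails
Fails at j=4 → formula fails.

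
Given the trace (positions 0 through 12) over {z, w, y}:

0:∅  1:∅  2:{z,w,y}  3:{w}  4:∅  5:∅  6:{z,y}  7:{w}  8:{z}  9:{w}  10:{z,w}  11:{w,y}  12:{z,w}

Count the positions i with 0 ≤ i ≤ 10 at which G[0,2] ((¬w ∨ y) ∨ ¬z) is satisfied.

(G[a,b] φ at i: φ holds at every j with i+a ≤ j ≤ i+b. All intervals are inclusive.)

8

Evaluate at each i in [0,10]:
  i=0: ✓ (all of [0,2])
  i=1: ✓ (all of [1,3])
  i=2: ✓ (all of [2,4])
  i=3: ✓ (all of [3,5])
  i=4: ✓ (all of [4,6])
  i=5: ✓ (all of [5,7])
  i=6: ✓ (all of [6,8])
  i=7: ✓ (all of [7,9])
  i=8: ✗ (fails at j=10)
  i=9: ✗ (fails at j=10)
  i=10: ✗ (fails at j=10)
Positions where it holds: {0, 1, 2, 3, 4, 5, 6, 7} → 8.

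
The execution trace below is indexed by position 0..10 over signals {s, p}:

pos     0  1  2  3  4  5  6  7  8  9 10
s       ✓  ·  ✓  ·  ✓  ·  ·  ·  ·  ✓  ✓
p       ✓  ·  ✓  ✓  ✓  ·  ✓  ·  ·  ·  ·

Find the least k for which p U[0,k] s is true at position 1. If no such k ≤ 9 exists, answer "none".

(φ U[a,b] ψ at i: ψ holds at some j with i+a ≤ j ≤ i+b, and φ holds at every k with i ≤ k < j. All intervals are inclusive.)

Need earliest j ≥ 1 with s, and p at every k in [1,j-1].
  j=1: rhs fails.
  j=2: rhs holds but lhs fails at k=1.
  j=3: rhs fails.
  j=4: rhs holds but lhs fails at k=1.
  j=5: rhs fails.
  j=6: rhs fails.
  j=7: rhs fails.
  j=8: rhs fails.
  j=9: rhs holds but lhs fails at k=1.
  j=10: rhs holds but lhs fails at k=1.
No witness within the range → none.

none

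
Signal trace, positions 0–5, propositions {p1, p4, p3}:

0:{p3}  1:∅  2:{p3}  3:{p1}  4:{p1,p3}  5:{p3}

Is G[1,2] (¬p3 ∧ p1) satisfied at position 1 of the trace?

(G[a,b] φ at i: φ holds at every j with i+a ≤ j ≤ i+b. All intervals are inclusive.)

False

Check (¬p3 ∧ p1) at every j in [2,3]:
  j=2: false
  j=3: true
Fails at j=2 → formula fails.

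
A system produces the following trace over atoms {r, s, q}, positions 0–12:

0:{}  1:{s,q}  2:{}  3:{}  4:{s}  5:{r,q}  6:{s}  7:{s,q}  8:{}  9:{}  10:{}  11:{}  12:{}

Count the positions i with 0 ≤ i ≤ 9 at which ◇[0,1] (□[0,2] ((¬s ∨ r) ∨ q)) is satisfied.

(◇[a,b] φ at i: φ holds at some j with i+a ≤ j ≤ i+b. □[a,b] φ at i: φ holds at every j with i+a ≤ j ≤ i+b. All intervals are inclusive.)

6

Evaluate at each i in [0,9]:
  i=0: ✓ (witness j=0)
  i=1: ✓ (witness j=1)
  i=2: ✗ (none in [2,3])
  i=3: ✗ (none in [3,4])
  i=4: ✗ (none in [4,5])
  i=5: ✗ (none in [5,6])
  i=6: ✓ (witness j=7)
  i=7: ✓ (witness j=7)
  i=8: ✓ (witness j=8)
  i=9: ✓ (witness j=9)
Positions where it holds: {0, 1, 6, 7, 8, 9} → 6.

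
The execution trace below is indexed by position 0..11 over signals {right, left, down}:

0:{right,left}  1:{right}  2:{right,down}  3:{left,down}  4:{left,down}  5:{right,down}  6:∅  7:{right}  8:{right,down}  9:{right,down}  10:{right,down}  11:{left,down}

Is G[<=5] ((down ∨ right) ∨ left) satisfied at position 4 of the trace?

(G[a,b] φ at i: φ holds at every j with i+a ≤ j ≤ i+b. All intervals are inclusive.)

Does not hold

Check ((down ∨ right) ∨ left) at every j in [4,9]:
  j=4: true
  j=5: true
  j=6: false
  j=7: true
  j=8: true
  j=9: true
Fails at j=6 → formula fails.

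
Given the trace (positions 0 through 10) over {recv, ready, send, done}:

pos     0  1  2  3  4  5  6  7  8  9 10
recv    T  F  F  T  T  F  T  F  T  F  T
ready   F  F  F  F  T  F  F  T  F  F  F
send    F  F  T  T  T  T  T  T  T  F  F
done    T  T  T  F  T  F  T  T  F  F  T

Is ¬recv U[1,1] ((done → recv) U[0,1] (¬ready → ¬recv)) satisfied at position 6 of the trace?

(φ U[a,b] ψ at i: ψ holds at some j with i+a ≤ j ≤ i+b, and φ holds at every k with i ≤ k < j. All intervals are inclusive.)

Need some j in [7,7] with ((done → recv) U[0,1] (¬ready → ¬recv)), and ¬recv at every k in [6,j-1].
  j=7: ((done → recv) U[0,1] (¬ready → ¬recv)) holds, but ¬recv fails at k=6 → not this j.
No j in the window works → until fails.

Does not hold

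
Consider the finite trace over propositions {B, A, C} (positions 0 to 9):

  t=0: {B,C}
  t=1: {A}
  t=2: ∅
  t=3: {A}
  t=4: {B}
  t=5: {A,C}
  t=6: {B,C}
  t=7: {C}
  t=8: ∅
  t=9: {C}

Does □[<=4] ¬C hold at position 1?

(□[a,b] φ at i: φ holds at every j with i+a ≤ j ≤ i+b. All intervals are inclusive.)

No

Check ¬C at every j in [1,5]:
  j=1: true
  j=2: true
  j=3: true
  j=4: true
  j=5: false
Fails at j=5 → formula fails.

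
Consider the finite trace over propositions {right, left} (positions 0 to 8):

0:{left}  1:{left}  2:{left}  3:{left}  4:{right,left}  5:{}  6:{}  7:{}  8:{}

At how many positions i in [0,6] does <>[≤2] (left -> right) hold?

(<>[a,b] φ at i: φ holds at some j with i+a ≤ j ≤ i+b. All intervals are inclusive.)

Evaluate at each i in [0,6]:
  i=0: ✗ (none in [0,2])
  i=1: ✗ (none in [1,3])
  i=2: ✓ (witness j=4)
  i=3: ✓ (witness j=4)
  i=4: ✓ (witness j=4)
  i=5: ✓ (witness j=5)
  i=6: ✓ (witness j=6)
Positions where it holds: {2, 3, 4, 5, 6} → 5.

5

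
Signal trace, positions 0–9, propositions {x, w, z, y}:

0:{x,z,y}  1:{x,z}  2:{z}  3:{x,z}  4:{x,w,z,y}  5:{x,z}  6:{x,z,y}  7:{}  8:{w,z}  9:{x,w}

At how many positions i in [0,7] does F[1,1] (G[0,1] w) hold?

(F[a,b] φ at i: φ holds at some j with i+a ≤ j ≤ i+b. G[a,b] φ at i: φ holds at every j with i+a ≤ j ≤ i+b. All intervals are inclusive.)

1

Evaluate at each i in [0,7]:
  i=0: ✗ (none in [1,1])
  i=1: ✗ (none in [2,2])
  i=2: ✗ (none in [3,3])
  i=3: ✗ (none in [4,4])
  i=4: ✗ (none in [5,5])
  i=5: ✗ (none in [6,6])
  i=6: ✗ (none in [7,7])
  i=7: ✓ (witness j=8)
Positions where it holds: {7} → 1.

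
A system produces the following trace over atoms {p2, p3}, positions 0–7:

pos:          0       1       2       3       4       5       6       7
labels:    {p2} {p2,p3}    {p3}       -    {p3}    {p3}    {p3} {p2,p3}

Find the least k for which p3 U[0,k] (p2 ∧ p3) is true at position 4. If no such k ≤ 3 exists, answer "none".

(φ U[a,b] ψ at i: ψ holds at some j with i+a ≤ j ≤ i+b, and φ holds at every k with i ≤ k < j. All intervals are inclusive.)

3

Need earliest j ≥ 4 with (p2 ∧ p3), and p3 at every k in [4,j-1].
  j=4: rhs fails.
  j=5: rhs fails.
  j=6: rhs fails.
  j=7: rhs holds; lhs holds on [4,6]. k = 3.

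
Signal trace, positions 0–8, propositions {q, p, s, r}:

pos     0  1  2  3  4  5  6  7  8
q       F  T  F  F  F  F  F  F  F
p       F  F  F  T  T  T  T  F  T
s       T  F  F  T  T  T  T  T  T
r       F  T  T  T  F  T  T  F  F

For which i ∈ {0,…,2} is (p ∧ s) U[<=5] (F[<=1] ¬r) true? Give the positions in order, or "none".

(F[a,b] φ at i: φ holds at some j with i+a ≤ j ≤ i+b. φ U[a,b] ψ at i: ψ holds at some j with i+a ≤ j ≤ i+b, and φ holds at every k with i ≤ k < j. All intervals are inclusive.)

Evaluate at each i in [0,2]:
  i=0: ✓ (rhs at j=0)
  i=1: ✗ (lhs fails at k=1 before rhs at j=3)
  i=2: ✗ (lhs fails at k=2 before rhs at j=3)

0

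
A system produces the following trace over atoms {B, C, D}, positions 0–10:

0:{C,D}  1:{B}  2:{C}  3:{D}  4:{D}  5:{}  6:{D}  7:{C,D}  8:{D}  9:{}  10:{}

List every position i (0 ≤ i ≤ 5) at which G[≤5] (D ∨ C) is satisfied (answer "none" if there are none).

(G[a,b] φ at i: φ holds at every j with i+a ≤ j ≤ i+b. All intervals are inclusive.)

Evaluate at each i in [0,5]:
  i=0: ✗ (fails at j=1)
  i=1: ✗ (fails at j=1)
  i=2: ✗ (fails at j=5)
  i=3: ✗ (fails at j=5)
  i=4: ✗ (fails at j=5)
  i=5: ✗ (fails at j=5)

none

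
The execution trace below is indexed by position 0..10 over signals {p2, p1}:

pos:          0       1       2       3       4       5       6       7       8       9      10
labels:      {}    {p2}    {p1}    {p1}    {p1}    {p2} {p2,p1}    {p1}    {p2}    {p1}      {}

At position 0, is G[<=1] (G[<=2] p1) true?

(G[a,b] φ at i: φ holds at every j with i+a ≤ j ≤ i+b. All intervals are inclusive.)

No

Check G[<=2] p1 at every j in [0,1]:
  j=0: fails at 0
  j=1: fails at 1
Fails at j=0 → formula fails.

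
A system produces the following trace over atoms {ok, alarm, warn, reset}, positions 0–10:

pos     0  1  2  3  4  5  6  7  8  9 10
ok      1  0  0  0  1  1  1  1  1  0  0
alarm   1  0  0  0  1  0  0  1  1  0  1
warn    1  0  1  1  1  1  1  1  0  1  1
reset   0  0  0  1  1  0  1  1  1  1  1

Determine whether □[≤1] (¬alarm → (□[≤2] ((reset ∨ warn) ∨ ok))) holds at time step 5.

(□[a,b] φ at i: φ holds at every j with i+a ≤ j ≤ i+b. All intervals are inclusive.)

Check (¬alarm → (□[≤2] ((reset ∨ warn) ∨ ok))) at every j in [5,6]:
  j=5: antecedent true; consequent holds on [5,7] → ✓
  j=6: antecedent true; consequent holds on [6,8] → ✓
All positions satisfy it → formula holds.

Yes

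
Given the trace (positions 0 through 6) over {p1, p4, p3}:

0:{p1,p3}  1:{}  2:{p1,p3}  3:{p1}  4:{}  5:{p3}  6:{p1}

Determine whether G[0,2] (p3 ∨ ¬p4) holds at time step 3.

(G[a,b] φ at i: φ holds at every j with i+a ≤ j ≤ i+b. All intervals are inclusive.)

Check (p3 ∨ ¬p4) at every j in [3,5]:
  j=3: true
  j=4: true
  j=5: true
All positions satisfy it → formula holds.

Holds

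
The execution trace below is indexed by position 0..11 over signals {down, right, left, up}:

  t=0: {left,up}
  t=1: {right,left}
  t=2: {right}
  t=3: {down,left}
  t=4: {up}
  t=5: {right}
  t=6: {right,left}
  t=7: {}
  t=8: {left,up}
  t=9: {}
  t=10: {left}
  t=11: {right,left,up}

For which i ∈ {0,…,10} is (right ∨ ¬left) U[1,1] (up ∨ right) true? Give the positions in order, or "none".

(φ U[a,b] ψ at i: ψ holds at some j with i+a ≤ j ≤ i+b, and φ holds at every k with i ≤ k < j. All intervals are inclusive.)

Evaluate at each i in [0,10]:
  i=0: ✗ (lhs fails at k=0 before rhs at j=1)
  i=1: ✓ (rhs at j=2; lhs holds on [1,1])
  i=2: ✗ (no rhs in [3,3])
  i=3: ✗ (lhs fails at k=3 before rhs at j=4)
  i=4: ✓ (rhs at j=5; lhs holds on [4,4])
  i=5: ✓ (rhs at j=6; lhs holds on [5,5])
  i=6: ✗ (no rhs in [7,7])
  i=7: ✓ (rhs at j=8; lhs holds on [7,7])
  i=8: ✗ (no rhs in [9,9])
  i=9: ✗ (no rhs in [10,10])
  i=10: ✗ (lhs fails at k=10 before rhs at j=11)

1, 4, 5, 7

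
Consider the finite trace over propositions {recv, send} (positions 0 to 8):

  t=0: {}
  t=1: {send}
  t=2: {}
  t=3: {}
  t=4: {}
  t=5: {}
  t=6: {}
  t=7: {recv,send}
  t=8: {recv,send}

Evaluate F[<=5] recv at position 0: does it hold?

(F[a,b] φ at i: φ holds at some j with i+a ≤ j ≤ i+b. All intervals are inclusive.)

False

Check recv at each j in [0,5]:
  j=0: false
  j=1: false
  j=2: false
  j=3: false
  j=4: false
  j=5: false
No position in the window satisfies it → formula fails.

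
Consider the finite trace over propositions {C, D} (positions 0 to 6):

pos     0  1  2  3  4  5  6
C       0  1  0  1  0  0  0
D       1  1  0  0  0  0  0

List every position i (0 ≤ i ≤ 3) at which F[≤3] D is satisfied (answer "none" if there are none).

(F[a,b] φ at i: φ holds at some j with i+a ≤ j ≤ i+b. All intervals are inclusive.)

Evaluate at each i in [0,3]:
  i=0: ✓ (witness j=0)
  i=1: ✓ (witness j=1)
  i=2: ✗ (none in [2,5])
  i=3: ✗ (none in [3,6])

0, 1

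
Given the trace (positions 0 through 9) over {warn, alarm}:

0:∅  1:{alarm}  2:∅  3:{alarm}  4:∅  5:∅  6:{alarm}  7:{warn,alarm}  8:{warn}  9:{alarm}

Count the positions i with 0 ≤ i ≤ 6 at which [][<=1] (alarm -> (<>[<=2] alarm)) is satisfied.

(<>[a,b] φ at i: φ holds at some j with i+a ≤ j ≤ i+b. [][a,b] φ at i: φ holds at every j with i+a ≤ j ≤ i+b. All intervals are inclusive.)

7

Evaluate at each i in [0,6]:
  i=0: ✓ (all of [0,1])
  i=1: ✓ (all of [1,2])
  i=2: ✓ (all of [2,3])
  i=3: ✓ (all of [3,4])
  i=4: ✓ (all of [4,5])
  i=5: ✓ (all of [5,6])
  i=6: ✓ (all of [6,7])
Positions where it holds: {0, 1, 2, 3, 4, 5, 6} → 7.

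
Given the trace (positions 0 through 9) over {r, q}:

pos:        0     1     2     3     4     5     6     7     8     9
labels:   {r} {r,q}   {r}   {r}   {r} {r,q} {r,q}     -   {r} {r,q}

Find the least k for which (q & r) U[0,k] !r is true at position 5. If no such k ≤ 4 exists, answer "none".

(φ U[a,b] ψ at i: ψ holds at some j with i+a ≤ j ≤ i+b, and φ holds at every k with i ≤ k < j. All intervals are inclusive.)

2

Need earliest j ≥ 5 with !r, and (q & r) at every k in [5,j-1].
  j=5: rhs fails.
  j=6: rhs fails.
  j=7: rhs holds; lhs holds on [5,6]. k = 2.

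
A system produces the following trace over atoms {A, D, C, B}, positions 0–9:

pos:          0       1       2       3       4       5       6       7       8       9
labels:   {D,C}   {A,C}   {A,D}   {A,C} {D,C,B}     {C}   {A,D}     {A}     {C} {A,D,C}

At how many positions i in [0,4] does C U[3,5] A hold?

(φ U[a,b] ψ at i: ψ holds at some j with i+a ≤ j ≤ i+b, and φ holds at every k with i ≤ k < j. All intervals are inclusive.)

1

Evaluate at each i in [0,4]:
  i=0: ✗ (lhs fails at k=2 before rhs at j=3)
  i=1: ✗ (lhs fails at k=2 before rhs at j=6)
  i=2: ✗ (lhs fails at k=2 before rhs at j=6)
  i=3: ✓ (rhs at j=6; lhs holds on [3,5])
  i=4: ✗ (lhs fails at k=6 before rhs at j=7)
Positions where it holds: {3} → 1.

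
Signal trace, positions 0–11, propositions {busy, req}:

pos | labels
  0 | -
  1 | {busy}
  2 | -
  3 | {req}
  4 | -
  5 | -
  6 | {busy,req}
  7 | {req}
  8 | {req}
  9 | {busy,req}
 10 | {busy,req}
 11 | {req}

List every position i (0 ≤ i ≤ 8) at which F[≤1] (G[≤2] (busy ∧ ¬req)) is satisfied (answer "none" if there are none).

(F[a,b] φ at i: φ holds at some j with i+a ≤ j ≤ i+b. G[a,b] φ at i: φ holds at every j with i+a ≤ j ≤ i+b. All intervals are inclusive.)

none

Evaluate at each i in [0,8]:
  i=0: ✗ (none in [0,1])
  i=1: ✗ (none in [1,2])
  i=2: ✗ (none in [2,3])
  i=3: ✗ (none in [3,4])
  i=4: ✗ (none in [4,5])
  i=5: ✗ (none in [5,6])
  i=6: ✗ (none in [6,7])
  i=7: ✗ (none in [7,8])
  i=8: ✗ (none in [8,9])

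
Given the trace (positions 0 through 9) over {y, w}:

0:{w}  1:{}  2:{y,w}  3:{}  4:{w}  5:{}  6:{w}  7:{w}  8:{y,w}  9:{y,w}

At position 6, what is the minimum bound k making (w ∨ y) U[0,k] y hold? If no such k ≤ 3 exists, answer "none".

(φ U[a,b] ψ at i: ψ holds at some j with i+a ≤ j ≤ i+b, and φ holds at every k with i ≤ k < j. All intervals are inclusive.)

2

Need earliest j ≥ 6 with y, and (w ∨ y) at every k in [6,j-1].
  j=6: rhs fails.
  j=7: rhs fails.
  j=8: rhs holds; lhs holds on [6,7]. k = 2.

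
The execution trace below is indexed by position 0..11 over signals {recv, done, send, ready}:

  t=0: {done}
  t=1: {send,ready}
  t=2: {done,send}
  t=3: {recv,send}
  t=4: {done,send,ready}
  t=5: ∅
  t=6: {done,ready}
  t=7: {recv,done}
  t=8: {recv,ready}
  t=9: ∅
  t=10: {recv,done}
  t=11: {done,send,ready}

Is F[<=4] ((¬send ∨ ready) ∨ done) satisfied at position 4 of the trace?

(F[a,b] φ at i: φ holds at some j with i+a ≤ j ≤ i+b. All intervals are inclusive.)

Check ((¬send ∨ ready) ∨ done) at each j in [4,8]:
  j=4: true
  j=5: true
  j=6: true
  j=7: true
  j=8: true
Found at j=4 → formula holds.

Holds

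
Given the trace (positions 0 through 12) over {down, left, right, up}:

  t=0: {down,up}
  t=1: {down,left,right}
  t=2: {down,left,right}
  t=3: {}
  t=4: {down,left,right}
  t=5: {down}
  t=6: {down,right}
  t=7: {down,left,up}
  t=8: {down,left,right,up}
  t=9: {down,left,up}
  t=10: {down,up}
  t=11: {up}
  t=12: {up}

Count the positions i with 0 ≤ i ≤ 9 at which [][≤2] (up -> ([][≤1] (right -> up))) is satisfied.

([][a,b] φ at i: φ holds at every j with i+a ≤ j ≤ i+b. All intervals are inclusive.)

9

Evaluate at each i in [0,9]:
  i=0: ✗ (fails at j=0)
  i=1: ✓ (all of [1,3])
  i=2: ✓ (all of [2,4])
  i=3: ✓ (all of [3,5])
  i=4: ✓ (all of [4,6])
  i=5: ✓ (all of [5,7])
  i=6: ✓ (all of [6,8])
  i=7: ✓ (all of [7,9])
  i=8: ✓ (all of [8,10])
  i=9: ✓ (all of [9,11])
Positions where it holds: {1, 2, 3, 4, 5, 6, 7, 8, 9} → 9.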